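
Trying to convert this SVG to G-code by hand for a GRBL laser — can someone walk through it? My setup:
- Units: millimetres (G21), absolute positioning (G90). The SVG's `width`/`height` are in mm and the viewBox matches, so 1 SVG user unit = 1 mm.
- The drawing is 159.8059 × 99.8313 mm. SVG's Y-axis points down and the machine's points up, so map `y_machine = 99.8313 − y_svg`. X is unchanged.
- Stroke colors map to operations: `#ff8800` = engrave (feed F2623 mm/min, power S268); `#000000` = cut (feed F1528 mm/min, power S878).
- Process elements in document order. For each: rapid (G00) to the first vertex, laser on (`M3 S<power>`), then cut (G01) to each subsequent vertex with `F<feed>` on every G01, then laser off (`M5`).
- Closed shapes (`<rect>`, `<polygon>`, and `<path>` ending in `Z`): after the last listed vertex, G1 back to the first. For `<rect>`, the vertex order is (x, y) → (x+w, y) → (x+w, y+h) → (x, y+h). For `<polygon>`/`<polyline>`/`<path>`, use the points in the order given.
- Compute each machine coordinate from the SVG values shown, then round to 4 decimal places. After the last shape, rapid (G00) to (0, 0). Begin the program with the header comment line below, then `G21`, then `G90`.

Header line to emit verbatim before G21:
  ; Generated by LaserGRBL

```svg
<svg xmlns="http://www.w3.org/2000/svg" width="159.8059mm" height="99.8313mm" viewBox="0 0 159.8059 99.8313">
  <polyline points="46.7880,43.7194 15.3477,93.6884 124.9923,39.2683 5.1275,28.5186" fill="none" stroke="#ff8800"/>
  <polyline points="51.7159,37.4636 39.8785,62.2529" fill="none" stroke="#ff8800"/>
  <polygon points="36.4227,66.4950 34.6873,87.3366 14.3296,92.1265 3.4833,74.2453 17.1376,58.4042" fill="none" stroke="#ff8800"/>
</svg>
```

Since the viewBox matches the mm dimensions, user units are millimetres directly. The only transform is the Y-flip y_m = 99.8313 − y_svg.

Shape 1 is a open polyline drawn with `<polyline>`. Its stroke #ff8800 means engrave at S268, F2623. After flipping Y the toolpath is (46.7880,56.1119) → (15.3477,6.1429) → (124.9923,60.5630) → (5.1275,71.3127).

Shape 2 is a line segment drawn with `<polyline>`. Its stroke #ff8800 means engrave at S268, F2623. After flipping Y the toolpath is (51.7159,62.3677) → (39.8785,37.5784).

Shape 3 is a regular polygon drawn with `<polygon>`. Its stroke #ff8800 means engrave at S268, F2623. After flipping Y the toolpath is (36.4227,33.3363) → (34.6873,12.4947) → (14.3296,7.7048) → (3.4833,25.5860) → (17.1376,41.4271) → (36.4227,33.3363), returning to the start.

; Generated by LaserGRBL
G21
G90
G00 X46.7880 Y56.1119
M3 S268
G01 X15.3477 Y6.1429 F2623
G01 X124.9923 Y60.5630 F2623
G01 X5.1275 Y71.3127 F2623
M5
G00 X51.7159 Y62.3677
M3 S268
G01 X39.8785 Y37.5784 F2623
M5
G00 X36.4227 Y33.3363
M3 S268
G01 X34.6873 Y12.4947 F2623
G01 X14.3296 Y7.7048 F2623
G01 X3.4833 Y25.5860 F2623
G01 X17.1376 Y41.4271 F2623
G01 X36.4227 Y33.3363 F2623
M5
G00 X0.0000 Y0.0000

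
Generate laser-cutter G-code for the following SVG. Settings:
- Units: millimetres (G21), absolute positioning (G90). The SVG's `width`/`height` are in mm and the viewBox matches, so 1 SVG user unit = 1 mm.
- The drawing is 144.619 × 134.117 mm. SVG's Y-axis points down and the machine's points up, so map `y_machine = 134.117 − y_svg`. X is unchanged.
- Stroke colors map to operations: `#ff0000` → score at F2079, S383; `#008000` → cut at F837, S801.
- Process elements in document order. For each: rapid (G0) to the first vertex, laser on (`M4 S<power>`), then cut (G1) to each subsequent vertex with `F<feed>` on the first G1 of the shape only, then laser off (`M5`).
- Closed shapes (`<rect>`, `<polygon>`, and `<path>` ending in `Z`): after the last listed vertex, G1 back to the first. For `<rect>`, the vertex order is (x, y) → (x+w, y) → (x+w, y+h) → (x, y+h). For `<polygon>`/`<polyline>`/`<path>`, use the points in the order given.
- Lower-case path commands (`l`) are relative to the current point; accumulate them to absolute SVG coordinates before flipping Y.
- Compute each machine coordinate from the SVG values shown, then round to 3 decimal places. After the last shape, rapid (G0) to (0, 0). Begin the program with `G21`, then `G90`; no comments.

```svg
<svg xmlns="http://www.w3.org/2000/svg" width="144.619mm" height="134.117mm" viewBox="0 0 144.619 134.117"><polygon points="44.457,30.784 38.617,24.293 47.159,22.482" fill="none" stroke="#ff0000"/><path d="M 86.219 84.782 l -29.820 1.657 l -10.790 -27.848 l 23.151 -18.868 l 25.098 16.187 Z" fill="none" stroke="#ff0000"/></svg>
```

viewBox `0 0 144.619 134.117` with mm width/height → 1 unit = 1 mm. Flip: y_m = 134.117 − y_svg.

**Shape 1** — `<polygon>` regular polygon, stroke `#ff0000` → score (S383, F2079). Machine vertices: (44.457,103.333) → (38.617,109.824) → (47.159,111.635) → (44.457,103.333). Closed: final G1 returns to the first vertex.

**Shape 2** — `<path>` regular polygon, stroke `#ff0000` → score (S383, F2079). Machine vertices: (86.219,49.335) → (56.399,47.678) → (45.609,75.526) → (68.760,94.394) → (93.858,78.207) → (86.219,49.335). Closed: final G1 returns to the first vertex.

G21
G90
G0 X44.457 Y103.333
M4 S383
G1 X38.617 Y109.824 F2079
G1 X47.159 Y111.635
G1 X44.457 Y103.333
M5
G0 X86.219 Y49.335
M4 S383
G1 X56.399 Y47.678 F2079
G1 X45.609 Y75.526
G1 X68.760 Y94.394
G1 X93.858 Y78.207
G1 X86.219 Y49.335
M5
G0 X0.000 Y0.000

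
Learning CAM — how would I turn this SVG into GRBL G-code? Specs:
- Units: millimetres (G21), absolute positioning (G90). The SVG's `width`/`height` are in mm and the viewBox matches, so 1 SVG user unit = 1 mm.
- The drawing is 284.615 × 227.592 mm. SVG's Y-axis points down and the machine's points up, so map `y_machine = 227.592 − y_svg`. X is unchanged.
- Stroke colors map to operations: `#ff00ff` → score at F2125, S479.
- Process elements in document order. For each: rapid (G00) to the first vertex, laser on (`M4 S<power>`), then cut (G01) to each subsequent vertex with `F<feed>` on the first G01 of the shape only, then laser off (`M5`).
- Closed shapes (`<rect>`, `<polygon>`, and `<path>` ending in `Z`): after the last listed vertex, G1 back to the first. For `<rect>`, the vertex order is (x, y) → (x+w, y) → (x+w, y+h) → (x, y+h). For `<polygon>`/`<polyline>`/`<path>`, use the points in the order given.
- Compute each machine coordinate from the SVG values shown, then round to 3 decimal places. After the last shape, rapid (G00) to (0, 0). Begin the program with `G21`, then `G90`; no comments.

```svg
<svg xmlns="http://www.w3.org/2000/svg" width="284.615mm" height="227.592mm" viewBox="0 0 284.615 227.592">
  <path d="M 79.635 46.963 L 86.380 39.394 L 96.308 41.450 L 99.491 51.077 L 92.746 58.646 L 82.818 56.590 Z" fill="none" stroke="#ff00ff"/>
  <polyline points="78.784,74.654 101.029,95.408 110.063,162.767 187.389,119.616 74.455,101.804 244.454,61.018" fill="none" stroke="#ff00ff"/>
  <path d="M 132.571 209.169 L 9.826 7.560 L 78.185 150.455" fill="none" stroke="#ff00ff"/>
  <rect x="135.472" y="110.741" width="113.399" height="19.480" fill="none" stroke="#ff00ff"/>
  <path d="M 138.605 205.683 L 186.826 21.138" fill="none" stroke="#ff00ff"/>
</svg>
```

G21
G90
G00 X79.635 Y180.629
M4 S479
G01 X86.380 Y188.198 F2125
G01 X96.308 Y186.142
G01 X99.491 Y176.515
G01 X92.746 Y168.946
G01 X82.818 Y171.002
G01 X79.635 Y180.629
M5
G00 X78.784 Y152.938
M4 S479
G01 X101.029 Y132.184 F2125
G01 X110.063 Y64.825
G01 X187.389 Y107.976
G01 X74.455 Y125.788
G01 X244.454 Y166.574
M5
G00 X132.571 Y18.423
M4 S479
G01 X9.826 Y220.032 F2125
G01 X78.185 Y77.137
M5
G00 X135.472 Y116.851
M4 S479
G01 X248.871 Y116.851 F2125
G01 X248.871 Y97.371
G01 X135.472 Y97.371
G01 X135.472 Y116.851
M5
G00 X138.605 Y21.909
M4 S479
G01 X186.826 Y206.454 F2125
M5
G00 X0.000 Y0.000

Since the viewBox matches the mm dimensions, user units are millimetres directly. The only transform is the Y-flip y_m = 227.592 − y_svg.

Shape 1 is a regular polygon drawn with `<path>`. Its stroke #ff00ff means score at S479, F2125. After flipping Y the toolpath is (79.635,180.629) → (86.380,188.198) → (96.308,186.142) → (99.491,176.515) → (92.746,168.946) → (82.818,171.002) → (79.635,180.629), returning to the start.

Shape 2 is a open polyline drawn with `<polyline>`. Its stroke #ff00ff means score at S479, F2125. After flipping Y the toolpath is (78.784,152.938) → (101.029,132.184) → (110.063,64.825) → (187.389,107.976) → (74.455,125.788) → (244.454,166.574).

Shape 3 is a open polyline drawn with `<path>`. Its stroke #ff00ff means score at S479, F2125. After flipping Y the toolpath is (132.571,18.423) → (9.826,220.032) → (78.185,77.137).

Shape 4 is a rectangle drawn with `<rect>`. Its stroke #ff00ff means score at S479, F2125. After flipping Y the toolpath is (135.472,116.851) → (248.871,116.851) → (248.871,97.371) → (135.472,97.371) → (135.472,116.851), returning to the start.

Shape 5 is a line segment drawn with `<path>`. Its stroke #ff00ff means score at S479, F2125. After flipping Y the toolpath is (138.605,21.909) → (186.826,206.454).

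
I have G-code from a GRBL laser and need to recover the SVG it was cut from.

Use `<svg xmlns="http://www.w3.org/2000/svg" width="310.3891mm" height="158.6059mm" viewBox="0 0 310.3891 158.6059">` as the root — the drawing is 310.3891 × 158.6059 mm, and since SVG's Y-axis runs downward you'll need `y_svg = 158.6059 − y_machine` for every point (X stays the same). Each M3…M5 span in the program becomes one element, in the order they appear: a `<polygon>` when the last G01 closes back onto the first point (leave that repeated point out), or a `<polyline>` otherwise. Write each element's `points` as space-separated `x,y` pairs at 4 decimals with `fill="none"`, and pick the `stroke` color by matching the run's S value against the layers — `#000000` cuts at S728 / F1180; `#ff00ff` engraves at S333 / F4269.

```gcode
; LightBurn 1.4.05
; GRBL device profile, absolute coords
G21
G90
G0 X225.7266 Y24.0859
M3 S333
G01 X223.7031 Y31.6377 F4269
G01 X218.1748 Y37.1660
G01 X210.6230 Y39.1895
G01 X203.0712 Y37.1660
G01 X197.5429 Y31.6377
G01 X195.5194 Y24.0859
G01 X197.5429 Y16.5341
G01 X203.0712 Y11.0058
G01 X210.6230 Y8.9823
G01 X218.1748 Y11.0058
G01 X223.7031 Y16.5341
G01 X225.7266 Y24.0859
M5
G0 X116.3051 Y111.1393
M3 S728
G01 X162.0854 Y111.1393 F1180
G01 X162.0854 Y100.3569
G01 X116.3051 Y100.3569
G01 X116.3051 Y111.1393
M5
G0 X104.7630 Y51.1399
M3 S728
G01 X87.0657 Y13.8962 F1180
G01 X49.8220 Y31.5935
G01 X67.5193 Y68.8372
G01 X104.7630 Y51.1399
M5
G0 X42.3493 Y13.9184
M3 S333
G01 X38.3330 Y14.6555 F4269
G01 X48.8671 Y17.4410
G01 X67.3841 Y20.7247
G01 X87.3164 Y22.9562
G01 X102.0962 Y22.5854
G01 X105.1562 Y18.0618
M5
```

<svg xmlns="http://www.w3.org/2000/svg" width="310.3891mm" height="158.6059mm" viewBox="0 0 310.3891 158.6059">
  <polygon points="225.7266,134.5200 223.7031,126.9682 218.1748,121.4399 210.6230,119.4164 203.0712,121.4399 197.5429,126.9682 195.5194,134.5200 197.5429,142.0718 203.0712,147.6001 210.6230,149.6236 218.1748,147.6001 223.7031,142.0718" fill="none" stroke="#ff00ff"/>
  <polygon points="116.3051,47.4666 162.0854,47.4666 162.0854,58.2490 116.3051,58.2490" fill="none" stroke="#000000"/>
  <polygon points="104.7630,107.4660 87.0657,144.7097 49.8220,127.0124 67.5193,89.7687" fill="none" stroke="#000000"/>
  <polyline points="42.3493,144.6875 38.3330,143.9504 48.8671,141.1649 67.3841,137.8812 87.3164,135.6497 102.0962,136.0205 105.1562,140.5441" fill="none" stroke="#ff00ff"/>
</svg>

Each laser-on run becomes one SVG element. Flip Y back into SVG space with y_svg = 158.6059 − y_machine.

Run 1: S333 ⇒ engrave layer `#ff00ff`. The run returns to its start, so emit a `<polygon>` with points (Y-flipped): 225.7266,134.5200 223.7031,126.9682 218.1748,121.4399 210.6230,119.4164 203.0712,121.4399 197.5429,126.9682 195.5194,134.5200 197.5429,142.0718 203.0712,147.6001 210.6230,149.6236 218.1748,147.6001 223.7031,142.0718.

Run 2: the run's S728 means `#000000` (cut). The run returns to its start, so emit a `<polygon>` with points (Y-flipped): 116.3051,47.4666 162.0854,47.4666 162.0854,58.2490 116.3051,58.2490.

Run 3: S728 ⇒ cut layer `#000000`. The run returns to its start, so emit a `<polygon>` with points (Y-flipped): 104.7630,107.4660 87.0657,144.7097 49.8220,127.0124 67.5193,89.7687.

Run 4: power S333 maps to stroke `#ff00ff` (engrave). The run is open, so emit a `<polyline>` with points (Y-flipped): 42.3493,144.6875 38.3330,143.9504 48.8671,141.1649 67.3841,137.8812 87.3164,135.6497 102.0962,136.0205 105.1562,140.5441.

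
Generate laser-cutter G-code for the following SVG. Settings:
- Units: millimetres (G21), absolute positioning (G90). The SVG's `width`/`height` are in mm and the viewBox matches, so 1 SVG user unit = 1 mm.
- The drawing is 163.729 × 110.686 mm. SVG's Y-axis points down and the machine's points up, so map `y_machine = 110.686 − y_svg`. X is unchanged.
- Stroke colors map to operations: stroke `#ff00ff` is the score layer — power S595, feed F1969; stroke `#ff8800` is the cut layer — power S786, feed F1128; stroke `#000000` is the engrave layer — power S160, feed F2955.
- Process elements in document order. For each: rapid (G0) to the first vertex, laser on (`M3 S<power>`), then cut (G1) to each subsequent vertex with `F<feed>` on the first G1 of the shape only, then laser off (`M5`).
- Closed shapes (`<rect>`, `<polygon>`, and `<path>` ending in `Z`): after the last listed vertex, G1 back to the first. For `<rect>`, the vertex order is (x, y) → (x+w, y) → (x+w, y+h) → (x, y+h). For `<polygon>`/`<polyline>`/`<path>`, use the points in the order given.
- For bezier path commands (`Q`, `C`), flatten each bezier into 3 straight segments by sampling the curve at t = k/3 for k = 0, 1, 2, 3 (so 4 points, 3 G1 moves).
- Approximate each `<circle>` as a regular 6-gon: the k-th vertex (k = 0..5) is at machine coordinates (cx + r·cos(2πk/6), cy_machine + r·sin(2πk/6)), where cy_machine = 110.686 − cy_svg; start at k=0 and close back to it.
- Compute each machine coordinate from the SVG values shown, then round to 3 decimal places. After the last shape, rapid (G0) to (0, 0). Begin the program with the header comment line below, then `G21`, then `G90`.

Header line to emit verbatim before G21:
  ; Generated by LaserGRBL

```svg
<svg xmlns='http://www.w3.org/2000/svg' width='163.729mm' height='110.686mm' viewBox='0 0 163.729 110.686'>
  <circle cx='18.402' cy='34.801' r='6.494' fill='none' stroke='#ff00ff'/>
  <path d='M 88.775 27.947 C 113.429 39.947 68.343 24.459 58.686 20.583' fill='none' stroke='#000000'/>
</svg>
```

; Generated by LaserGRBL
G21
G90
G0 X24.896 Y75.885
M3 S595
G1 X21.649 Y81.509 F1969
G1 X15.155 Y81.509
G1 X11.908 Y75.885
G1 X15.155 Y70.261
G1 X21.649 Y70.261
G1 X24.896 Y75.885
M5
G0 X88.775 Y82.739
M3 S160
G1 X94.077 Y78.454 F2955
G1 X76.258 Y83.804
G1 X58.686 Y90.103
M5
G0 X0.000 Y0.000

viewBox `0 0 163.729 110.686` with mm width/height → 1 unit = 1 mm. Flip: y_m = 110.686 − y_svg.

**Shape 1** — `<circle>` circle, stroke `#ff00ff` → score (S595, F1969). Machine vertices: (24.896,75.885) → (21.649,81.509) → (15.155,81.509) → (11.908,75.885) → (15.155,70.261) → (21.649,70.261) → (24.896,75.885). Closed: final G1 returns to the first vertex.

**Shape 2** — `<path>` cubic bezier, stroke `#000000` → engrave (S160, F2955). Control points (SVG): P0=(88.775,27.947), P1=(113.429,39.947), P2=(68.343,24.459), P3=(58.686,20.583); sampled at t=k/3. Machine vertices: (88.775,82.739) → (94.077,78.454) → (76.258,83.804) → (58.686,90.103). Open path.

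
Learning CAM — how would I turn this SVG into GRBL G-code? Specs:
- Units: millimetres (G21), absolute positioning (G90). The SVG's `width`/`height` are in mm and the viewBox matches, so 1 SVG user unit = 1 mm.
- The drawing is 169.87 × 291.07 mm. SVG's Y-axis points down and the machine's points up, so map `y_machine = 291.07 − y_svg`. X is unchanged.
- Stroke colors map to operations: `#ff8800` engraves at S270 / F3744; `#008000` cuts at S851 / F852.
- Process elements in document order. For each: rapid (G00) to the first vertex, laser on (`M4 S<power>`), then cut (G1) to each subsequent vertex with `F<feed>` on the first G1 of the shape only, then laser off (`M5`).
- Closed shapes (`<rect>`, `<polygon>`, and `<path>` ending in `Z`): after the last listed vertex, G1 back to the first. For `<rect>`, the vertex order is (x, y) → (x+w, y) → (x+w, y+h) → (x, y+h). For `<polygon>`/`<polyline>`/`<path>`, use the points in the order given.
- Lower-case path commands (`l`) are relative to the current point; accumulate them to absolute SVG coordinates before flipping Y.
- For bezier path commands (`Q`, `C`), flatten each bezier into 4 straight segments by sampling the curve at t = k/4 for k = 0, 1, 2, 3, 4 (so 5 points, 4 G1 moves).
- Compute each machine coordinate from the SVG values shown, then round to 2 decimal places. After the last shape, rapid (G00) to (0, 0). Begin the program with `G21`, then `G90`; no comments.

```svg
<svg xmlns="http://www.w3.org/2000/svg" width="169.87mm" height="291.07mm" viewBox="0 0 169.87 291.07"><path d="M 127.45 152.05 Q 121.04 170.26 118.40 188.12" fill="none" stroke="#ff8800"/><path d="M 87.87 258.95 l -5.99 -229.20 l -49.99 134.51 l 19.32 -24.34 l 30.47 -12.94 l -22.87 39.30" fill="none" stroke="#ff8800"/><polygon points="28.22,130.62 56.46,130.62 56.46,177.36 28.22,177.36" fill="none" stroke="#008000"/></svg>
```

Since the viewBox matches the mm dimensions, user units are millimetres directly. The only transform is the Y-flip y_m = 291.07 − y_svg.

Shape 1 is a quadratic bezier drawn with `<path>`. Its stroke #ff8800 means engrave at S270, F3744. After flipping Y the toolpath is (127.45,139.02) → (124.48,129.94) → (121.98,120.90) → (119.96,111.90) → (118.40,102.95).

Shape 2 is a open polyline drawn with `<path>`. Its stroke #ff8800 means engrave at S270, F3744. After flipping Y the toolpath is (87.87,32.12) → (81.88,261.32) → (31.89,126.81) → (51.21,151.15) → (81.68,164.09) → (58.81,124.79).

Shape 3 is a rectangle drawn with `<polygon>`. Its stroke #008000 means cut at S851, F852. After flipping Y the toolpath is (28.22,160.45) → (56.46,160.45) → (56.46,113.71) → (28.22,113.71) → (28.22,160.45), returning to the start.

G21
G90
G00 X127.45 Y139.02
M4 S270
G1 X124.48 Y129.94 F3744
G1 X121.98 Y120.90
G1 X119.96 Y111.90
G1 X118.40 Y102.95
M5
G00 X87.87 Y32.12
M4 S270
G1 X81.88 Y261.32 F3744
G1 X31.89 Y126.81
G1 X51.21 Y151.15
G1 X81.68 Y164.09
G1 X58.81 Y124.79
M5
G00 X28.22 Y160.45
M4 S851
G1 X56.46 Y160.45 F852
G1 X56.46 Y113.71
G1 X28.22 Y113.71
G1 X28.22 Y160.45
M5
G00 X0.00 Y0.00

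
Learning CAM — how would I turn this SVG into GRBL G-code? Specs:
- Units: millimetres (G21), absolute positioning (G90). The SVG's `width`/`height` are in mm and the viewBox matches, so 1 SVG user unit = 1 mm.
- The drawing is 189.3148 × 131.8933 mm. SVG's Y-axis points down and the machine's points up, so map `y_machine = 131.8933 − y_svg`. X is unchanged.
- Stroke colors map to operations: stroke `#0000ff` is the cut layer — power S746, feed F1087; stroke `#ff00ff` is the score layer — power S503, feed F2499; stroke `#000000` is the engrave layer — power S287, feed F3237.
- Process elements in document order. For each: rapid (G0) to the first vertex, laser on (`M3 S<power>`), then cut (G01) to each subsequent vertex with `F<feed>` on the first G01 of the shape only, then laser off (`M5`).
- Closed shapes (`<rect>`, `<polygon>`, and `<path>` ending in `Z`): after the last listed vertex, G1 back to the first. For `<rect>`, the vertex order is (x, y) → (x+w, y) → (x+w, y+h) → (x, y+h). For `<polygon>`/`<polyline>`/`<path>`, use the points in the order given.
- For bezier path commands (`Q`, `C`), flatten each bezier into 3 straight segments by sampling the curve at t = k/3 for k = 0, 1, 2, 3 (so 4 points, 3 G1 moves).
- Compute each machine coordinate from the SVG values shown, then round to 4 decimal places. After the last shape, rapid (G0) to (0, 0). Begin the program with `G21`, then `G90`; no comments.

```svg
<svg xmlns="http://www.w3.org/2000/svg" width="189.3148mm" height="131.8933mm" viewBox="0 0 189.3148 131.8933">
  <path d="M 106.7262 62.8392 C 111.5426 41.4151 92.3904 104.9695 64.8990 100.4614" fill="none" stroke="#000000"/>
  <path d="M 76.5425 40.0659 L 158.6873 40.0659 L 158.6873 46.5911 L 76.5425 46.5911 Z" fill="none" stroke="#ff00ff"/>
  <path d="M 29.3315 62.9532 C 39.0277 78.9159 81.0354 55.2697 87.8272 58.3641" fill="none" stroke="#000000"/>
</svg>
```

G21
G90
G0 X106.7262 Y69.0541
M3 S287
G01 X104.1319 Y67.8202 F3237
G01 X89.0318 Y43.9431
G01 X64.8990 Y31.4319
M5
G0 X76.5425 Y91.8274
M3 S503
G01 X158.6873 Y91.8274 F2499
G01 X158.6873 Y85.3022
G01 X76.5425 Y85.3022
G01 X76.5425 Y91.8274
M5
G0 X29.3315 Y68.9401
M3 S287
G01 X47.2972 Y63.7230 F3237
G01 X71.7978 Y70.1675
G01 X87.8272 Y73.5292
M5
G0 X0.0000 Y0.0000

viewBox `0 0 189.3148 131.8933` with mm width/height → 1 unit = 1 mm. Flip: y_m = 131.8933 − y_svg.

**Shape 1** — `<path>` cubic bezier, stroke `#000000` → engrave (S287, F3237). Control points (SVG): P0=(106.7262,62.8392), P1=(111.5426,41.4151), P2=(92.3904,104.9695), P3=(64.8990,100.4614); sampled at t=k/3. Machine vertices: (106.7262,69.0541) → (104.1319,67.8202) → (89.0318,43.9431) → (64.8990,31.4319). Open path.

**Shape 2** — `<path>` rectangle, stroke `#ff00ff` → score (S503, F2499). Machine vertices: (76.5425,91.8274) → (158.6873,91.8274) → (158.6873,85.3022) → (76.5425,85.3022) → (76.5425,91.8274). Closed: final G1 returns to the first vertex.

**Shape 3** — `<path>` cubic bezier, stroke `#000000` → engrave (S287, F3237). Control points (SVG): P0=(29.3315,62.9532), P1=(39.0277,78.9159), P2=(81.0354,55.2697), P3=(87.8272,58.3641); sampled at t=k/3. Machine vertices: (29.3315,68.9401) → (47.2972,63.7230) → (71.7978,70.1675) → (87.8272,73.5292). Open path.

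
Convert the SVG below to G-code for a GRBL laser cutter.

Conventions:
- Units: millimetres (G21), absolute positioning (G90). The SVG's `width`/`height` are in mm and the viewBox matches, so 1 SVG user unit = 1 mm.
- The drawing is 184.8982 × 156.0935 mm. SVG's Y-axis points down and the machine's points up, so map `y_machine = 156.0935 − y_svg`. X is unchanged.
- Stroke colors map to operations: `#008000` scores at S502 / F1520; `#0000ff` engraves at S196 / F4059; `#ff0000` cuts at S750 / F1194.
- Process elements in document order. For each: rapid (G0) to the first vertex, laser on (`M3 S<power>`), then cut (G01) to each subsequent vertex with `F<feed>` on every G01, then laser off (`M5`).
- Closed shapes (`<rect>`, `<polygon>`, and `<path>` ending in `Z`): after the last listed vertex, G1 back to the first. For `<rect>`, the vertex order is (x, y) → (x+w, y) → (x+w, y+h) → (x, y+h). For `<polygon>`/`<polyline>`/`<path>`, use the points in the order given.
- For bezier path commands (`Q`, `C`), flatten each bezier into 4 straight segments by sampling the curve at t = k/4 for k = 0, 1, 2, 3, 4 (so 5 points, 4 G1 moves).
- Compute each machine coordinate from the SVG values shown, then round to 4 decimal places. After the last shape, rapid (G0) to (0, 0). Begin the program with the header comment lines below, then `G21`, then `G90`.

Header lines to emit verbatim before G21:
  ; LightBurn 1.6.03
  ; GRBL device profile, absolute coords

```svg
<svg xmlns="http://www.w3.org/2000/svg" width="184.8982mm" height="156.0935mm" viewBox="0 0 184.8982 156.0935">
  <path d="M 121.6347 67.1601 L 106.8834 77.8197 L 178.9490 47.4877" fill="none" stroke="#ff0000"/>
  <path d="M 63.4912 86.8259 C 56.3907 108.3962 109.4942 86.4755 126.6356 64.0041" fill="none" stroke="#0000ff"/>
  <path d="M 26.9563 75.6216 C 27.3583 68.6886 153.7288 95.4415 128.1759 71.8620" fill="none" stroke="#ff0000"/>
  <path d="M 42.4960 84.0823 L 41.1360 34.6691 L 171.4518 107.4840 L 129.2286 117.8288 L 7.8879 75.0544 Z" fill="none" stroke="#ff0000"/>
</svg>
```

; LightBurn 1.6.03
; GRBL device profile, absolute coords
G21
G90
G0 X121.6347 Y88.9334
M3 S750
G01 X106.8834 Y78.2738 F1194
G01 X178.9490 Y108.6058 F1194
M5
G0 X63.4912 Y69.2676
M3 S196
G01 X67.9515 Y60.5735 F4059
G01 X85.9727 Y64.1629 F4059
G01 X108.5393 Y76.0100 F4059
G01 X126.6356 Y92.0894 F4059
M5
G0 X26.9563 Y80.4719
M3 S750
G01 X46.5348 Y80.6683 F1194
G01 X87.2992 Y76.1093 F1194
G01 X123.1970 Y74.6714 F1194
G01 X128.1759 Y84.2315 F1194
M5
G0 X42.4960 Y72.0112
M3 S750
G01 X41.1360 Y121.4244 F1194
G01 X171.4518 Y48.6095 F1194
G01 X129.2286 Y38.2647 F1194
G01 X7.8879 Y81.0391 F1194
G01 X42.4960 Y72.0112 F1194
M5
G0 X0.0000 Y0.0000

viewBox `0 0 184.8982 156.0935` with mm width/height → 1 unit = 1 mm. Flip: y_m = 156.0935 − y_svg.

**Shape 1** — `<path>` open polyline, stroke `#ff0000` → cut (S750, F1194). Machine vertices: (121.6347,88.9334) → (106.8834,78.2738) → (178.9490,108.6058). Open path.

**Shape 2** — `<path>` cubic bezier, stroke `#0000ff` → engrave (S196, F4059). Control points (SVG): P0=(63.4912,86.8259), P1=(56.3907,108.3962), P2=(109.4942,86.4755), P3=(126.6356,64.0041); sampled at t=k/4. Machine vertices: (63.4912,69.2676) → (67.9515,60.5735) → (85.9727,64.1629) → (108.5393,76.0100) → (126.6356,92.0894). Open path.

**Shape 3** — `<path>` cubic bezier, stroke `#ff0000` → cut (S750, F1194). Control points (SVG): P0=(26.9563,75.6216), P1=(27.3583,68.6886), P2=(153.7288,95.4415), P3=(128.1759,71.8620); sampled at t=k/4. Machine vertices: (26.9563,80.4719) → (46.5348,80.6683) → (87.2992,76.1093) → (123.1970,74.6714) → (128.1759,84.2315). Open path.

**Shape 4** — `<path>` closed polygon, stroke `#ff0000` → cut (S750, F1194). Machine vertices: (42.4960,72.0112) → (41.1360,121.4244) → (171.4518,48.6095) → (129.2286,38.2647) → (7.8879,81.0391) → (42.4960,72.0112). Closed: final G1 returns to the first vertex.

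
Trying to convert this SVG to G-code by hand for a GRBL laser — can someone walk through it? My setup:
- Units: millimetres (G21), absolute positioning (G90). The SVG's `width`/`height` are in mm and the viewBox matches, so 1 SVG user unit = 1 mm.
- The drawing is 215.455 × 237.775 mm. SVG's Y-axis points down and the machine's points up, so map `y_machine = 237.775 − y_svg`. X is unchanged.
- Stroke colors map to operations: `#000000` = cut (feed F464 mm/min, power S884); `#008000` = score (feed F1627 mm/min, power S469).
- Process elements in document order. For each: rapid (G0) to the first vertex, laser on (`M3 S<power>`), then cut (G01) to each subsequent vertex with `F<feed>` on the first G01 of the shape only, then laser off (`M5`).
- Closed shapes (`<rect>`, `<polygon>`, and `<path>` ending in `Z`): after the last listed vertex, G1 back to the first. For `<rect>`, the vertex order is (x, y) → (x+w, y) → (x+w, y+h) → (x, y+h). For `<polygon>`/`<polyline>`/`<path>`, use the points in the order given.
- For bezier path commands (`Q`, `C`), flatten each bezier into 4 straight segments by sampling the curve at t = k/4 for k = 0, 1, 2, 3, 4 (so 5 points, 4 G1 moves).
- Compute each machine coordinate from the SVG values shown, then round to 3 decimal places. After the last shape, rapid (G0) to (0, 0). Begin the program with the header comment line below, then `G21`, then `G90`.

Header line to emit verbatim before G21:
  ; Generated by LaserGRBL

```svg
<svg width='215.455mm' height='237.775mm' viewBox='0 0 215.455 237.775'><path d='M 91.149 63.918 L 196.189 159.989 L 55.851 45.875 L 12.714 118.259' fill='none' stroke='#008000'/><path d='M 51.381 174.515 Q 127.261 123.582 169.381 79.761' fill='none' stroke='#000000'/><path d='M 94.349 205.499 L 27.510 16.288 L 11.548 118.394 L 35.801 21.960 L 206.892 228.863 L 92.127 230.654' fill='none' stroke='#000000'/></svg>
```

; Generated by LaserGRBL
G21
G90
G0 X91.149 Y173.857
M3 S469
G01 X196.189 Y77.786 F1627
G01 X55.851 Y191.900
G01 X12.714 Y119.516
M5
G0 X51.381 Y63.260
M3 S884
G01 X87.211 Y88.282 F464
G01 X118.821 Y112.415
G01 X146.211 Y135.659
G01 X169.381 Y158.014
M5
G0 X94.349 Y32.276
M3 S884
G01 X27.510 Y221.487 F464
G01 X11.548 Y119.381
G01 X35.801 Y215.815
G01 X206.892 Y8.912
G01 X92.127 Y7.121
M5
G0 X0.000 Y0.000

1 u = 1 mm; y_m = 237.775 − y.

[1] `<path>` open polyline, #008000→score S469 F1627: (91.149,173.857) → (196.189,77.786) → (55.851,191.900) → (12.714,119.516)

[2] `<path>` quadratic bezier, #000000→cut S884 F464: (51.381,63.260) → (87.211,88.282) → (118.821,112.415) → (146.211,135.659) → (169.381,158.014)

[3] `<path>` open polyline, #000000→cut S884 F464: (94.349,32.276) → (27.510,221.487) → (11.548,119.381) → (35.801,215.815) → (206.892,8.912) → (92.127,7.121)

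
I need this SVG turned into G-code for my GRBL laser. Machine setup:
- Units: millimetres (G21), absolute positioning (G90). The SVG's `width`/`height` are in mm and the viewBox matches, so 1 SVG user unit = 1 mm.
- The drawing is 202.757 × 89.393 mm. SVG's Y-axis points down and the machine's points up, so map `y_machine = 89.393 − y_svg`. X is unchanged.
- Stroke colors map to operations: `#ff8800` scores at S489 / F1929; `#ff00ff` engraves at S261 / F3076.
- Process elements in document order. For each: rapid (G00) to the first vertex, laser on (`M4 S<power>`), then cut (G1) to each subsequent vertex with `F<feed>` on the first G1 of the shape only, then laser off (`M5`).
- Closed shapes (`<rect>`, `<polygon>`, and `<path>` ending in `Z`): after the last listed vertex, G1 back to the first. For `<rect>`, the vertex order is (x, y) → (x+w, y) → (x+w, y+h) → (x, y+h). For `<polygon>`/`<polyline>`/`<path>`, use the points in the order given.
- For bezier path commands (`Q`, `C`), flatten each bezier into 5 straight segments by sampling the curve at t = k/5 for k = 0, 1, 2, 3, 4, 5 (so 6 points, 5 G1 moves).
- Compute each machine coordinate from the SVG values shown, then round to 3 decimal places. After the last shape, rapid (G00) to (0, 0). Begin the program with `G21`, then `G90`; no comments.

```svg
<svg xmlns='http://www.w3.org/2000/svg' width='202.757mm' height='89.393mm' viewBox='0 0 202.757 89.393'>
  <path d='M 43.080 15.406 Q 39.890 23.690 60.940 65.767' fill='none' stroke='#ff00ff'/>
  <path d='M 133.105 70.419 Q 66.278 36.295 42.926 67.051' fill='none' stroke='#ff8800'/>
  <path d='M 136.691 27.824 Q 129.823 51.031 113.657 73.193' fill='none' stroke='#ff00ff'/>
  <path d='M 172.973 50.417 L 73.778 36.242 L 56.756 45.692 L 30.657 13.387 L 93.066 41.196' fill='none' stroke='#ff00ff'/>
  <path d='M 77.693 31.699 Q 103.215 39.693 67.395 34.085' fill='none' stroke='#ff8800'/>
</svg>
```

viewBox `0 0 202.757 89.393` with mm width/height → 1 unit = 1 mm. Flip: y_m = 89.393 − y_svg.

**Shape 1** — `<path>` quadratic bezier, stroke `#ff00ff` → engrave (S261, F3076). Control points (SVG): P0=(43.080,15.406), P1=(39.890,23.690), P2=(60.940,65.767); sampled at t=k/5. Machine vertices: (43.080,73.987) → (42.774,69.322) → (44.406,61.953) → (47.978,51.881) → (53.490,39.105) → (60.940,23.626). Open path.

**Shape 2** — `<path>` quadratic bezier, stroke `#ff8800` → score (S489, F1929). Control points (SVG): P0=(133.105,70.419), P1=(66.278,36.295), P2=(42.926,67.051); sampled at t=k/5. Machine vertices: (133.105,18.974) → (108.113,30.028) → (86.599,35.892) → (68.564,36.566) → (54.006,32.049) → (42.926,22.342). Open path.

**Shape 3** — `<path>` quadratic bezier, stroke `#ff00ff` → engrave (S261, F3076). Control points (SVG): P0=(136.691,27.824), P1=(129.823,51.031), P2=(113.657,73.193); sampled at t=k/5. Machine vertices: (136.691,61.569) → (133.572,52.328) → (129.709,43.171) → (125.102,34.097) → (119.751,25.107) → (113.657,16.200). Open path.

**Shape 4** — `<path>` open polyline, stroke `#ff00ff` → engrave (S261, F3076). Machine vertices: (172.973,38.976) → (73.778,53.151) → (56.756,43.701) → (30.657,76.006) → (93.066,48.197). Open path.

**Shape 5** — `<path>` quadratic bezier, stroke `#ff8800` → score (S489, F1929). Control points (SVG): P0=(77.693,31.699), P1=(103.215,39.693), P2=(67.395,34.085); sampled at t=k/5. Machine vertices: (77.693,57.694) → (85.448,55.040) → (88.296,53.475) → (86.236,52.998) → (79.269,53.609) → (67.395,55.308). Open path.

G21
G90
G00 X43.080 Y73.987
M4 S261
G1 X42.774 Y69.322 F3076
G1 X44.406 Y61.953
G1 X47.978 Y51.881
G1 X53.490 Y39.105
G1 X60.940 Y23.626
M5
G00 X133.105 Y18.974
M4 S489
G1 X108.113 Y30.028 F1929
G1 X86.599 Y35.892
G1 X68.564 Y36.566
G1 X54.006 Y32.049
G1 X42.926 Y22.342
M5
G00 X136.691 Y61.569
M4 S261
G1 X133.572 Y52.328 F3076
G1 X129.709 Y43.171
G1 X125.102 Y34.097
G1 X119.751 Y25.107
G1 X113.657 Y16.200
M5
G00 X172.973 Y38.976
M4 S261
G1 X73.778 Y53.151 F3076
G1 X56.756 Y43.701
G1 X30.657 Y76.006
G1 X93.066 Y48.197
M5
G00 X77.693 Y57.694
M4 S489
G1 X85.448 Y55.040 F1929
G1 X88.296 Y53.475
G1 X86.236 Y52.998
G1 X79.269 Y53.609
G1 X67.395 Y55.308
M5
G00 X0.000 Y0.000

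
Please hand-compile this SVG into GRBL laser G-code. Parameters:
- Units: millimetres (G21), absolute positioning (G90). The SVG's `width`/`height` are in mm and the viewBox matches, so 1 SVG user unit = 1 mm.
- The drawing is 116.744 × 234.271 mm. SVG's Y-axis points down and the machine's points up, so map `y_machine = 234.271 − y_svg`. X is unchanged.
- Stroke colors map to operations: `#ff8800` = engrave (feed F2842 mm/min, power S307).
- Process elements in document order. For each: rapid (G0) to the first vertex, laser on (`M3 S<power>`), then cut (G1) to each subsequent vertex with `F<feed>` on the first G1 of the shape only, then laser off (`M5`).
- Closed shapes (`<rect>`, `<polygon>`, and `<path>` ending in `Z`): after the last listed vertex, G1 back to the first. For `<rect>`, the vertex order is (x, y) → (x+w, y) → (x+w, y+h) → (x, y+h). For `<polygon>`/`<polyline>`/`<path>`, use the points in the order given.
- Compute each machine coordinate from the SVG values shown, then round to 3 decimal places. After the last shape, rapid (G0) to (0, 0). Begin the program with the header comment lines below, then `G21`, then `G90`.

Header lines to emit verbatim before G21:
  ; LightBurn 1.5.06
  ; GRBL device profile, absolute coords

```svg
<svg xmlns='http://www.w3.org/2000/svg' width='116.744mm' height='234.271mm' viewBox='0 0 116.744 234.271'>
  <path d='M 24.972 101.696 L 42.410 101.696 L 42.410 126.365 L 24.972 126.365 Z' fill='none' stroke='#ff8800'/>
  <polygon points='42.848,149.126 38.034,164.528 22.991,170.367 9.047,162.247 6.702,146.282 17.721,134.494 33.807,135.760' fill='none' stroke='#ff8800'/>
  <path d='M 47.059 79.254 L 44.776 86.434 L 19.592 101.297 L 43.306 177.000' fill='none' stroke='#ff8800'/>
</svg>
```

; LightBurn 1.5.06
; GRBL device profile, absolute coords
G21
G90
G0 X24.972 Y132.575
M3 S307
G1 X42.410 Y132.575 F2842
G1 X42.410 Y107.906
G1 X24.972 Y107.906
G1 X24.972 Y132.575
M5
G0 X42.848 Y85.145
M3 S307
G1 X38.034 Y69.743 F2842
G1 X22.991 Y63.904
G1 X9.047 Y72.024
G1 X6.702 Y87.989
G1 X17.721 Y99.777
G1 X33.807 Y98.511
G1 X42.848 Y85.145
M5
G0 X47.059 Y155.017
M3 S307
G1 X44.776 Y147.837 F2842
G1 X19.592 Y132.974
G1 X43.306 Y57.271
M5
G0 X0.000 Y0.000

viewBox `0 0 116.744 234.271` with mm width/height → 1 unit = 1 mm. Flip: y_m = 234.271 − y_svg.

**Shape 1** — `<path>` rectangle, stroke `#ff8800` → engrave (S307, F2842). Machine vertices: (24.972,132.575) → (42.410,132.575) → (42.410,107.906) → (24.972,107.906) → (24.972,132.575). Closed: final G1 returns to the first vertex.

**Shape 2** — `<polygon>` regular polygon, stroke `#ff8800` → engrave (S307, F2842). Machine vertices: (42.848,85.145) → (38.034,69.743) → (22.991,63.904) → (9.047,72.024) → (6.702,87.989) → (17.721,99.777) → (33.807,98.511) → (42.848,85.145). Closed: final G1 returns to the first vertex.

**Shape 3** — `<path>` open polyline, stroke `#ff8800` → engrave (S307, F2842). Machine vertices: (47.059,155.017) → (44.776,147.837) → (19.592,132.974) → (43.306,57.271). Open path.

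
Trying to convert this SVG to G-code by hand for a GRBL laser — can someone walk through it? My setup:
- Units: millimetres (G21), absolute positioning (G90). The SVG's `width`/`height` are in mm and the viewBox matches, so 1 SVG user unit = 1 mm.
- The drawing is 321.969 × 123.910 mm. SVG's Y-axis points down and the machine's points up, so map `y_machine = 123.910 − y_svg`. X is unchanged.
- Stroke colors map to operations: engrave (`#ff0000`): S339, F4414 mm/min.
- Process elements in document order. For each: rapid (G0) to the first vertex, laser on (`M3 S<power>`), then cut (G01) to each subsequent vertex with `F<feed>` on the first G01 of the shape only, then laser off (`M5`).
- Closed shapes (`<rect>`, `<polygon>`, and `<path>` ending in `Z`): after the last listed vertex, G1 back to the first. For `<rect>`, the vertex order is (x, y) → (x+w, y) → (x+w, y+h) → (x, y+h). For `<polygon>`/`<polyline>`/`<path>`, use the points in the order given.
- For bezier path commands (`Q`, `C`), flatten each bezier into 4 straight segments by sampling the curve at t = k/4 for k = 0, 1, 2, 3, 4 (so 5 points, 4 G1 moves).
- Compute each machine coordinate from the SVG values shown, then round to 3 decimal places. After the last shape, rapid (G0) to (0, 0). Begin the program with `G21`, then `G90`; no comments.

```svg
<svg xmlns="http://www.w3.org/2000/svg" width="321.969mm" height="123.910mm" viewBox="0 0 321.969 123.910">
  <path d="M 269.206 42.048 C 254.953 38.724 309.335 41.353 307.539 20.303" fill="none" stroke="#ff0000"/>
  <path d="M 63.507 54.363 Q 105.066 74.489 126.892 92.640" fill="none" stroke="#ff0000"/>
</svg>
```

Since the viewBox matches the mm dimensions, user units are millimetres directly. The only transform is the Y-flip y_m = 123.910 − y_svg.

Shape 1 is a cubic bezier drawn with `<path>`. Its stroke #ff0000 means engrave at S339, F4414. After flipping Y the toolpath is (269.206,81.862) → (269.435,83.702) → (283.701,86.087) → (300.303,91.796) → (307.539,103.607).

Shape 2 is a quadratic bezier drawn with `<path>`. Its stroke #ff0000 means engrave at S339, F4414. After flipping Y the toolpath is (63.507,69.547) → (83.053,59.607) → (100.133,49.915) → (114.746,40.469) → (126.892,31.270).

G21
G90
G0 X269.206 Y81.862
M3 S339
G01 X269.435 Y83.702 F4414
G01 X283.701 Y86.087
G01 X300.303 Y91.796
G01 X307.539 Y103.607
M5
G0 X63.507 Y69.547
M3 S339
G01 X83.053 Y59.607 F4414
G01 X100.133 Y49.915
G01 X114.746 Y40.469
G01 X126.892 Y31.270
M5
G0 X0.000 Y0.000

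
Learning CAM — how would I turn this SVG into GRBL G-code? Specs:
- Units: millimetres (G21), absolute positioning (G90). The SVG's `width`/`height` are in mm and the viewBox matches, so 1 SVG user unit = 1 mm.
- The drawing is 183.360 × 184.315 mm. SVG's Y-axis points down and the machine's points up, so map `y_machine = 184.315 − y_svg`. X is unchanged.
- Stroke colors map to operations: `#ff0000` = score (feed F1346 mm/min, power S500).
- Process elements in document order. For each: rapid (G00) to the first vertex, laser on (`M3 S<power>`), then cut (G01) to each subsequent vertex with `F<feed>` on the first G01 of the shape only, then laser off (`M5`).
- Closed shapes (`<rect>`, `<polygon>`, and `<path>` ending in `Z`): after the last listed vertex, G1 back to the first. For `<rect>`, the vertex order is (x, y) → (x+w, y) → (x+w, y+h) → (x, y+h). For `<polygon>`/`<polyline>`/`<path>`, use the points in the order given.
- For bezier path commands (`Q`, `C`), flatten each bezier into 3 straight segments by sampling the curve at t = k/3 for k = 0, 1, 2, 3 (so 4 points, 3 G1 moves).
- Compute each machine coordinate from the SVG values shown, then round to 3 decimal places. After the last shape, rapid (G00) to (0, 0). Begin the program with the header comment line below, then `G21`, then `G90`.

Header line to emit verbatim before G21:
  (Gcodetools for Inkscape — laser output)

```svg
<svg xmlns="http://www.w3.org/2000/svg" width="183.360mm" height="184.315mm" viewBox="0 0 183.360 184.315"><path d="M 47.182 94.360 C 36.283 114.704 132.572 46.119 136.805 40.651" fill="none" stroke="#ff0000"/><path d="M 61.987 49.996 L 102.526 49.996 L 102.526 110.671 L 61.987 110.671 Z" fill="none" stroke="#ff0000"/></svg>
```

(Gcodetools for Inkscape — laser output)
G21
G90
G00 X47.182 Y89.955
M3 S500
G01 X64.633 Y93.623 F1346
G01 X109.266 Y122.788
G01 X136.805 Y143.664
M5
G00 X61.987 Y134.319
M3 S500
G01 X102.526 Y134.319 F1346
G01 X102.526 Y73.644
G01 X61.987 Y73.644
G01 X61.987 Y134.319
M5
G00 X0.000 Y0.000

1 u = 1 mm; y_m = 184.315 − y.

[1] `<path>` cubic bezier, #ff0000→score S500 F1346: (47.182,89.955) → (64.633,93.623) → (109.266,122.788) → (136.805,143.664)

[2] `<path>` rectangle, #ff0000→score S500 F1346: (61.987,134.319) → (102.526,134.319) → (102.526,73.644) → (61.987,73.644) → (61.987,134.319) (closed)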